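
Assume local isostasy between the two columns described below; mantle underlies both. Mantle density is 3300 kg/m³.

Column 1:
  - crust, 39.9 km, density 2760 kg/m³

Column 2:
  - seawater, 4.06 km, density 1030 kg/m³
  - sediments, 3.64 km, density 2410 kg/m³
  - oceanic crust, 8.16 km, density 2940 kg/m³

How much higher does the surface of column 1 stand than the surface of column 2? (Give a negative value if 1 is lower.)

1.86 km

For any compensation level in the mantle, the mantle terms cancel and isostasy reduces to e = (Σt_1 − Σt_2) − (Σ(ρt)_1 − Σ(ρt)_2) / ρ_m.
Σt_1 = 39.9 km; Σt_2 = 15.86 km; Σ(ρt)_1 = 110124; Σ(ρt)_2 = 36944.6 (in km·kg/m³).
e = (39.9 − 15.86) − (110124 − 36944.6) / 3300 = 1.86 km.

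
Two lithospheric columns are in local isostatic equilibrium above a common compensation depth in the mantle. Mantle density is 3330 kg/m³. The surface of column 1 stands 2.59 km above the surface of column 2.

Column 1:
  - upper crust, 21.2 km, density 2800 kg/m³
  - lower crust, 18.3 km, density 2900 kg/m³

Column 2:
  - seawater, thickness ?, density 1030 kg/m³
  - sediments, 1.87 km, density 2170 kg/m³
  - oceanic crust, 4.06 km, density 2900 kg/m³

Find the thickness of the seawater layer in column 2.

Take the compensation level at the base of the deeper column (depth z_c below the surface of column 1) and equate Σ ρ_i t_i down to z_c; mantle fills any gap and the z_c terms cancel.
Column 1: 21.2×2800 + 18.3×2900 + (z_c − 39.5)×3330
Column 2: 2.59×0 + x×1030 + 1.87×2170 + 4.06×2900 + (z_c − 2.59 − 5.93 − x)×3330
The z_c×3330 term appears on both sides and cancels. Collect the known terms of each column as K = Σ(ρt)_known − 3330 × (depth of known layers): K_1 = 112430 − 3330×39.5 = −19105; K_2 = 15831.9 − 3330×(2.59 + 5.93) = −12539.7.
Balance: K_1 = K_2 − x×(3330 − 1030), so x = (K_2 − K_1)/(3330 − 1030) = 6565.3/2300 = 2.85 km.

2.85 km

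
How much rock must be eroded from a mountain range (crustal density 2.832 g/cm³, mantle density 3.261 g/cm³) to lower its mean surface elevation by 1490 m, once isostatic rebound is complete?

11300 m

Net drop Δ = e − u = e − e ρ_c/ρ_m = e (ρ_m − ρ_c)/ρ_m.
e = Δ ρ_m/(ρ_m − ρ_c) = 1490 m × 3.261/0.429 = 11300 m.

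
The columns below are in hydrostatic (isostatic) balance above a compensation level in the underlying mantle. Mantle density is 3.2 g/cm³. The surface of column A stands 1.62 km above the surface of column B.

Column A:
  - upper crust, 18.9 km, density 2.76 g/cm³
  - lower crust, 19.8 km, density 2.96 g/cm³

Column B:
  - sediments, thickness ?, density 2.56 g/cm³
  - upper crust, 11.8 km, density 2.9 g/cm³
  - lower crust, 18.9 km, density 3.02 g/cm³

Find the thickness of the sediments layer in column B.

1.47 km

Take the compensation level at the base of the deeper column (depth z_c below the surface of column A) and equate Σ ρ_i t_i down to z_c; mantle fills any gap and the z_c terms cancel.
Column A: 18.9×2.76 + 19.8×2.96 + (z_c − 38.7)×3.2
Column B: 1.62×0 + x×2.56 + 11.8×2.9 + 18.9×3.02 + (z_c − 1.62 − 30.7 − x)×3.2
The z_c×3.2 term appears on both sides and cancels. Collect the known terms of each column as K = Σ(ρt)_known − 3.2 × (depth of known layers): K_A = 110.772 − 3.2×38.7 = −13.068; K_B = 91.298 − 3.2×(1.62 + 30.7) = −12.126.
Balance: K_A = K_B − x×(3.2 − 2.56), so x = (K_B − K_A)/(3.2 − 2.56) = 0.942/0.64 = 1.47 km.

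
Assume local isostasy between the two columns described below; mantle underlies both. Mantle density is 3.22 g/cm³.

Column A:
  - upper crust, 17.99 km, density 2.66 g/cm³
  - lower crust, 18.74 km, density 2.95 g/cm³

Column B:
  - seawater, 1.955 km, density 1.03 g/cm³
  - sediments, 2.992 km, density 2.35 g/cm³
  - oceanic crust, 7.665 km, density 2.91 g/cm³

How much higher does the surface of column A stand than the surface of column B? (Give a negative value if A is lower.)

1.82 km

For any compensation level in the mantle, the mantle terms cancel and isostasy reduces to e = (Σt_A − Σt_B) − (Σ(ρt)_A − Σ(ρt)_B) / ρ_m.
Σt_A = 36.73 km; Σt_B = 12.612 km; Σ(ρt)_A = 103.1364; Σ(ρt)_B = 31.35 (in km·g/cm³).
e = (36.73 − 12.612) − (103.1364 − 31.35) / 3.22 = 1.82 km.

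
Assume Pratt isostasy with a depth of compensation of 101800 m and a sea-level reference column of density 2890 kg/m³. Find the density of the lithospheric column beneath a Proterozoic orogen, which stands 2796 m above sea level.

2810 kg/m³

Pratt balance: ρ_ref D = ρ (D + h).
ρ = ρ_ref D/(D + h) = 2890 × 101800 m/(101800 m + 2796 m) = 2810 kg/m³.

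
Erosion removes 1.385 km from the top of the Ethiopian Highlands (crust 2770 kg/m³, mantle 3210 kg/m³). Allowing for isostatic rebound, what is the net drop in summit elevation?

Rebound u = e ρ_c/ρ_m = 1.385 km × 2770/3210 = 1.195 km.
Net surface drop = e − u = 1.385 km − 1.195 km = e (ρ_m − ρ_c)/ρ_m = 0.19 km.

0.19 km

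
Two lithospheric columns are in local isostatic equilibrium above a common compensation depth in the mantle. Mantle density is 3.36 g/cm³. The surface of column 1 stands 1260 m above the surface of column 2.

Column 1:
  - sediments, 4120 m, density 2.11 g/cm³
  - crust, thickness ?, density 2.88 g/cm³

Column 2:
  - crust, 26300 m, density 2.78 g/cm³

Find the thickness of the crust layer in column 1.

29900 m

Take the compensation level at the base of the deeper column (depth z_c below the surface of column 1) and equate Σ ρ_i t_i down to z_c; mantle fills any gap and the z_c terms cancel.
Column 1: 4120×2.11 + x×2.88 + (z_c − 4120 − x)×3.36
Column 2: 1260×0 + 26300×2.78 + (z_c − 1260 − 26300)×3.36
The z_c×3.36 term appears on both sides and cancels. Collect the known terms of each column as K = Σ(ρt)_known − 3.36 × (depth of known layers): K_1 = 8693.2 − 3.36×4120 = −5150; K_2 = 73114 − 3.36×(1260 + 26300) = −19487.6.
Balance: K_1 − x×(3.36 − 2.88) = K_2, so x = (K_1 − K_2)/(3.36 − 2.88) = 14337.6/0.48 = 29900 m.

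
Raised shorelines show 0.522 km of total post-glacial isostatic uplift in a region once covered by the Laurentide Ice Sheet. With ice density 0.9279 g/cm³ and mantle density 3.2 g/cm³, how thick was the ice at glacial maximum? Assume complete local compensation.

u = t ρ_ice/ρ_m → t = u ρ_m/ρ_ice = 0.522 km × 3.2/0.9279 = 1.8 km.

1.8 km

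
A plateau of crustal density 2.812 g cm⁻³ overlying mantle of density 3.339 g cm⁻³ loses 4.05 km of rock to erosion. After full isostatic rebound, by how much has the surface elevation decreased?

0.639 km

Rebound u = e ρ_c/ρ_m = 4.05 km × 2.812/3.339 = 3.411 km.
Net surface drop = e − u = 4.05 km − 3.411 km = e (ρ_m − ρ_c)/ρ_m = 0.639 km.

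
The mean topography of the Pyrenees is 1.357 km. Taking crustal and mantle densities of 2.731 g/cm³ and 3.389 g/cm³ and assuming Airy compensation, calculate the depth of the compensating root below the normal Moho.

In Airy isostatic equilibrium: the weight of the topography is balanced by the buoyancy of the root, ρ_c h = (ρ_m − ρ_c) r.
r = h · ρ_c / (ρ_m − ρ_c) = 1.357 km × 2.731 / (3.389 − 2.731) = 5.63 km.

5.63 km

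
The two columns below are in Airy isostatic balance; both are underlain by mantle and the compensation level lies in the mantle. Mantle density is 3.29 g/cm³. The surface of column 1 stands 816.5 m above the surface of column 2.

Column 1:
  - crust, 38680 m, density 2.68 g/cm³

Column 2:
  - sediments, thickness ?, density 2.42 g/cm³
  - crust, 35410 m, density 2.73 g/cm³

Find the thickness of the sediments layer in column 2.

Take the compensation level at the base of the deeper column (depth z_c below the surface of column 1) and equate Σ ρ_i t_i down to z_c; mantle fills any gap and the z_c terms cancel.
Column 1: 38680×2.68 + (z_c − 38680)×3.29
Column 2: 816.5×0 + x×2.42 + 35410×2.73 + (z_c − 816.5 − 35410 − x)×3.29
The z_c×3.29 term appears on both sides and cancels. Collect the known terms of each column as K = Σ(ρt)_known − 3.29 × (depth of known layers): K_1 = 103662.4 − 3.29×38680 = −23594.8; K_2 = 96669.3 − 3.29×(816.5 + 35410) = −22515.885.
Balance: K_1 = K_2 − x×(3.29 − 2.42), so x = (K_2 − K_1)/(3.29 − 2.42) = 1078.91/0.87 = 1240 m.

1240 m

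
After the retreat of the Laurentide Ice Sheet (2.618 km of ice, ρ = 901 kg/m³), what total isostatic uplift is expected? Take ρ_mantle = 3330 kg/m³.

0.708 km

Removing the load lets mantle flow back in; uplift u satisfies ρ_ice t = ρ_m u.
u = t ρ_ice/ρ_m = 2.618 km × 901/3330 = 0.708 km.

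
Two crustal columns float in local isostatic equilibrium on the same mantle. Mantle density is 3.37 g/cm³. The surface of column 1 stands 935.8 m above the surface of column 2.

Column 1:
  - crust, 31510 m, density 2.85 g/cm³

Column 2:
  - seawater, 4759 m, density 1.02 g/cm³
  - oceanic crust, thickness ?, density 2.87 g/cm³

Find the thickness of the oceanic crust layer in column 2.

Take the compensation level at the base of the deeper column (depth z_c below the surface of column 1) and equate Σ ρ_i t_i down to z_c; mantle fills any gap and the z_c terms cancel.
Column 1: 31510×2.85 + (z_c − 31510)×3.37
Column 2: 935.8×0 + 4759×1.02 + x×2.87 + (z_c − 935.8 − 4759 − x)×3.37
The z_c×3.37 term appears on both sides and cancels. Collect the known terms of each column as K = Σ(ρt)_known − 3.37 × (depth of known layers): K_1 = 89803.5 − 3.37×31510 = −16385.2; K_2 = 4854.18 − 3.37×(935.8 + 4759) = −14337.296.
Balance: K_1 = K_2 − x×(3.37 − 2.87), so x = (K_2 − K_1)/(3.37 − 2.87) = 2047.9/0.5 = 4100 m.

4100 m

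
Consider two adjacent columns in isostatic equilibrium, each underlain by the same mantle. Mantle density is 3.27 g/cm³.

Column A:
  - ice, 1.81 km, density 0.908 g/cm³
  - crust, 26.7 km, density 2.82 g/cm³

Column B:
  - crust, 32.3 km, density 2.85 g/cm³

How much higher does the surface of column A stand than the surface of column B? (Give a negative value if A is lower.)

For any compensation level in the mantle, the mantle terms cancel and isostasy reduces to e = (Σt_A − Σt_B) − (Σ(ρt)_A − Σ(ρt)_B) / ρ_m.
Σt_A = 28.51 km; Σt_B = 32.3 km; Σ(ρt)_A = 76.93748; Σ(ρt)_B = 92.055 (in km·g/cm³).
e = (28.51 − 32.3) − (76.93748 − 92.055) / 3.27 = 0.833 km.

0.833 km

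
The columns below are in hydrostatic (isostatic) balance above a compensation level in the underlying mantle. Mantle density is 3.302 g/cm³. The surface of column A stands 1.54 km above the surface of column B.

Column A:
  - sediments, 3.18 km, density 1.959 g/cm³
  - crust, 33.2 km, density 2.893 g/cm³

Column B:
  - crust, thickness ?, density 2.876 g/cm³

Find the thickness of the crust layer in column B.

Take the compensation level at the base of the deeper column (depth z_c below the surface of column A) and equate Σ ρ_i t_i down to z_c; mantle fills any gap and the z_c terms cancel.
Column A: 3.18×1.959 + 33.2×2.893 + (z_c − 36.38)×3.302
Column B: 1.54×0 + x×2.876 + (z_c − 1.54 − 0 − x)×3.302
The z_c×3.302 term appears on both sides and cancels. Collect the known terms of each column as K = Σ(ρt)_known − 3.302 × (depth of known layers): K_A = 102.27722 − 3.302×36.38 = −17.84954; K_B = 0 − 3.302×(1.54 + 0) = −5.08508.
Balance: K_A = K_B − x×(3.302 − 2.876), so x = (K_B − K_A)/(3.302 − 2.876) = 12.7645/0.426 = 30 km.

30 km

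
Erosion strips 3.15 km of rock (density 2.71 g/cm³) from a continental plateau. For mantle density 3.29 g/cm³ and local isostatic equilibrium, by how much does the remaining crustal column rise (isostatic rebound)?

Unloading: uplift u = e ρ_c/ρ_m = 3.15 km × 2.71/3.29 = 2.59 km.

2.59 km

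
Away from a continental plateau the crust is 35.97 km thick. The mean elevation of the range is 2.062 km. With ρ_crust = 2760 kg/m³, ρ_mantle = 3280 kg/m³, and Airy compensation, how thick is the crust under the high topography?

49 km

Root depth r = h ρ_c / (ρ_m − ρ_c) = 2.062 km × 2760 / 520 = 10.94 km.
Total thickness = T + h + r = 35.97 km + 2.062 km + 10.94 km = 49 km.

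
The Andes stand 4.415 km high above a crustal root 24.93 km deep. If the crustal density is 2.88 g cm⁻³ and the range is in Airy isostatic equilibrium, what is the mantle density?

Airy balance: ρ_c h = (ρ_m − ρ_c) r → ρ_m = ρ_c (1 + h/r).
ρ_m = 2.88 × (1 + 4.415 km/24.93 km) = 3.39 g cm⁻³.

3.39 g cm⁻³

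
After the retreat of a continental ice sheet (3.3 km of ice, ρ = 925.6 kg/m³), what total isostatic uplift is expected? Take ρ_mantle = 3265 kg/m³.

Removing the load lets mantle flow back in; uplift u satisfies ρ_ice t = ρ_m u.
u = t ρ_ice/ρ_m = 3.3 km × 925.6/3265 = 0.936 km.

0.936 km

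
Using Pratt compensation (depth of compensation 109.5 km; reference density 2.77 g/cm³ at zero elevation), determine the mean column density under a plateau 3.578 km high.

Pratt balance: ρ_ref D = ρ (D + h).
ρ = ρ_ref D/(D + h) = 2.77 × 109.5 km/(109.5 km + 3.578 km) = 2.68 g/cm³.

2.68 g/cm³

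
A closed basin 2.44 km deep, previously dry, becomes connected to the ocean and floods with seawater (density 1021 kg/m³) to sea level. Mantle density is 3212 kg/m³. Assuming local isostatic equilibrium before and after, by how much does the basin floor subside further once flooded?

1.14 km

After flooding the water column is d + s deep. Its weight must equal the weight of mantle displaced by the extra subsidence s: (d + s) ρ_w = s ρ_m.
s = d ρ_w / (ρ_m − ρ_w) = 2.44 km × 1021/(3212 − 1021) = 1.14 km.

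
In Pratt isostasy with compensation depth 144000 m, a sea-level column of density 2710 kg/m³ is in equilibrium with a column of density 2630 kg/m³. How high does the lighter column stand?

ρ_ref D = ρ (D + h) → h = D (ρ_ref − ρ)/ρ.
h = 144000 m × (2710 − 2630)/2630 = 4380 m.

4380 m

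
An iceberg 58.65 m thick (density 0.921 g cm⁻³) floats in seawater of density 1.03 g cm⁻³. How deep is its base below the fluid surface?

52.4 m

Draft d = t ρ_obj/ρ_fluid = 58.65 m × 0.921/1.03 = 52.4 m.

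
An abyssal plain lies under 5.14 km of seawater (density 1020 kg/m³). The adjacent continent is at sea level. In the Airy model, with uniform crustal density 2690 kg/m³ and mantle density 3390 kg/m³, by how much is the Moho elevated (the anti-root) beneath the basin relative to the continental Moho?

12.3 km

In Airy isostatic equilibrium: replacing crust with seawater at the top is compensated by replacing crust with mantle at the base: d (ρ_c − ρ_w) = a (ρ_m − ρ_c).
a = d (ρ_c − ρ_w)/(ρ_m − ρ_c) = 5.14 km × 1670/700 = 12.3 km.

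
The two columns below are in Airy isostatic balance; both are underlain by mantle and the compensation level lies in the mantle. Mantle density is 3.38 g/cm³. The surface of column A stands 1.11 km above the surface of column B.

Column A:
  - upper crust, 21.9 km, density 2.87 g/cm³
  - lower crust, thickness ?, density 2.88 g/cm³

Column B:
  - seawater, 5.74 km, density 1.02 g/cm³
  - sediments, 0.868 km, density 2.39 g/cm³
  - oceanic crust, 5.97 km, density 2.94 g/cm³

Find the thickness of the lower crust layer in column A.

19.2 km

Take the compensation level at the base of the deeper column (depth z_c below the surface of column A) and equate Σ ρ_i t_i down to z_c; mantle fills any gap and the z_c terms cancel.
Column A: 21.9×2.87 + x×2.88 + (z_c − 21.9 − x)×3.38
Column B: 1.11×0 + 5.74×1.02 + 0.868×2.39 + 5.97×2.94 + (z_c − 1.11 − 12.578)×3.38
The z_c×3.38 term appears on both sides and cancels. Collect the known terms of each column as K = Σ(ρt)_known − 3.38 × (depth of known layers): K_A = 62.853 − 3.38×21.9 = −11.169; K_B = 25.48112 − 3.38×(1.11 + 12.578) = −20.78432.
Balance: K_A − x×(3.38 − 2.88) = K_B, so x = (K_A − K_B)/(3.38 − 2.88) = 9.61532/0.5 = 19.2 km.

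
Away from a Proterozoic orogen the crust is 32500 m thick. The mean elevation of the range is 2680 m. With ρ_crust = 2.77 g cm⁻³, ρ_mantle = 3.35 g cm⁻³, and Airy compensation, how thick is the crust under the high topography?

48000 m

Root depth r = h ρ_c / (ρ_m − ρ_c) = 2680 m × 2.77 / 0.58 = 12800 m.
Total thickness = T + h + r = 32500 m + 2680 m + 12800 m = 48000 m.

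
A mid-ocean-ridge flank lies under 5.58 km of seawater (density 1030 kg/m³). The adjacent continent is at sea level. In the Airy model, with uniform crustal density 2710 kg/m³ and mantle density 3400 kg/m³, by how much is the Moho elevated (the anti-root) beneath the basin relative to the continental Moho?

13.6 km

In Airy isostatic equilibrium: replacing crust with seawater at the top is compensated by replacing crust with mantle at the base: d (ρ_c − ρ_w) = a (ρ_m − ρ_c).
a = d (ρ_c − ρ_w)/(ρ_m − ρ_c) = 5.58 km × 1680/690 = 13.6 km.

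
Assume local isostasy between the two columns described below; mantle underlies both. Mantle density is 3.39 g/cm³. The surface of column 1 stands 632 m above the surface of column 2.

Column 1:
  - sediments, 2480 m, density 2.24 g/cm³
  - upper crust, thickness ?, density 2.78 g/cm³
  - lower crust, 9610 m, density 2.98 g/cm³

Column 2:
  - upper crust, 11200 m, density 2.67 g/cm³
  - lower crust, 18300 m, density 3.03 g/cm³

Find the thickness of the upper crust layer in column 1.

Take the compensation level at the base of the deeper column (depth z_c below the surface of column 1) and equate Σ ρ_i t_i down to z_c; mantle fills any gap and the z_c terms cancel.
Column 1: 2480×2.24 + x×2.78 + 9610×2.98 + (z_c − 12090 − x)×3.39
Column 2: 632×0 + 11200×2.67 + 18300×3.03 + (z_c − 632 − 29500)×3.39
The z_c×3.39 term appears on both sides and cancels. Collect the known terms of each column as K = Σ(ρt)_known − 3.39 × (depth of known layers): K_1 = 34193 − 3.39×12090 = −6792.1; K_2 = 85353 − 3.39×(632 + 29500) = −16794.48.
Balance: K_1 − x×(3.39 − 2.78) = K_2, so x = (K_1 − K_2)/(3.39 − 2.78) = 10002.4/0.61 = 16400 m.

16400 m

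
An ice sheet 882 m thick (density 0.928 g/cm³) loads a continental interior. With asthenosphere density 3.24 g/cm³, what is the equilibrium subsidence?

In Airy isostatic equilibrium: the ice load ρ_ice t is balanced by mantle displaced below, ρ_m s.
s = t ρ_ice / ρ_m = 882 m × 0.928/3.24 = 253 m.

253 m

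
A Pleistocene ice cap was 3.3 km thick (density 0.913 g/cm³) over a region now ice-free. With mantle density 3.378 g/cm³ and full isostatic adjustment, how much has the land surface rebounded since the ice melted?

Removing the load lets mantle flow back in; uplift u satisfies ρ_ice t = ρ_m u.
u = t ρ_ice/ρ_m = 3.3 km × 0.913/3.378 = 0.892 km.

0.892 km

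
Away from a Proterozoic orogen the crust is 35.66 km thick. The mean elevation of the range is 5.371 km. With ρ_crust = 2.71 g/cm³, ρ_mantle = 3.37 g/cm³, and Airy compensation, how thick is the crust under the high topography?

63.1 km

Root depth r = h ρ_c / (ρ_m − ρ_c) = 5.371 km × 2.71 / 0.66 = 22.05 km.
Total thickness = T + h + r = 35.66 km + 5.371 km + 22.05 km = 63.1 km.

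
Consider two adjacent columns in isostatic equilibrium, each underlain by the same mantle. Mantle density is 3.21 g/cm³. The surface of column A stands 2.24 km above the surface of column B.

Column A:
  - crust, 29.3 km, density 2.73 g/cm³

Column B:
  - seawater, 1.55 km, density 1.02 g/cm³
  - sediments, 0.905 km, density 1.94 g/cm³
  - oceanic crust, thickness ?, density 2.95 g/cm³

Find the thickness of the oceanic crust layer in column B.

Take the compensation level at the base of the deeper column (depth z_c below the surface of column A) and equate Σ ρ_i t_i down to z_c; mantle fills any gap and the z_c terms cancel.
Column A: 29.3×2.73 + (z_c − 29.3)×3.21
Column B: 2.24×0 + 1.55×1.02 + 0.905×1.94 + x×2.95 + (z_c − 2.24 − 2.455 − x)×3.21
The z_c×3.21 term appears on both sides and cancels. Collect the known terms of each column as K = Σ(ρt)_known − 3.21 × (depth of known layers): K_A = 79.989 − 3.21×29.3 = −14.064; K_B = 3.3367 − 3.21×(2.24 + 2.455) = −11.73425.
Balance: K_A = K_B − x×(3.21 − 2.95), so x = (K_B − K_A)/(3.21 − 2.95) = 2.32975/0.26 = 8.96 km.

8.96 km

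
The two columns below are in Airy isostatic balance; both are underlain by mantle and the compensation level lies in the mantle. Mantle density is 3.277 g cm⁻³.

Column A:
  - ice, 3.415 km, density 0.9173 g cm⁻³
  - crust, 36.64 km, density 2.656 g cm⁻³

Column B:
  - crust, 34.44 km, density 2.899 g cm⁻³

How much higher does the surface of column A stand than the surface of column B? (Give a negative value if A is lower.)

For any compensation level in the mantle, the mantle terms cancel and isostasy reduces to e = (Σt_A − Σt_B) − (Σ(ρt)_A − Σ(ρt)_B) / ρ_m.
Σt_A = 40.055 km; Σt_B = 34.44 km; Σ(ρt)_A = 100.448419; Σ(ρt)_B = 99.84156 (in km·g cm⁻³).
e = (40.055 − 34.44) − (100.448419 − 99.84156) / 3.277 = 5.43 km.

5.43 km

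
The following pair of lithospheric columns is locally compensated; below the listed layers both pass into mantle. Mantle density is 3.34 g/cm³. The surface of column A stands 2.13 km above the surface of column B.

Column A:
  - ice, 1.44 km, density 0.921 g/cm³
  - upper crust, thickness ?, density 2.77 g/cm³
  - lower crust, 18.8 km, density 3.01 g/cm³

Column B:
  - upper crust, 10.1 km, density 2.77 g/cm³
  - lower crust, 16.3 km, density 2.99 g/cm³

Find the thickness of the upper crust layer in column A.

Take the compensation level at the base of the deeper column (depth z_c below the surface of column A) and equate Σ ρ_i t_i down to z_c; mantle fills any gap and the z_c terms cancel.
Column A: 1.44×0.921 + x×2.77 + 18.8×3.01 + (z_c − 20.24 − x)×3.34
Column B: 2.13×0 + 10.1×2.77 + 16.3×2.99 + (z_c − 2.13 − 26.4)×3.34
The z_c×3.34 term appears on both sides and cancels. Collect the known terms of each column as K = Σ(ρt)_known − 3.34 × (depth of known layers): K_A = 57.91424 − 3.34×20.24 = −9.68736; K_B = 76.714 − 3.34×(2.13 + 26.4) = −18.5762.
Balance: K_A − x×(3.34 − 2.77) = K_B, so x = (K_A − K_B)/(3.34 − 2.77) = 8.88884/0.57 = 15.6 km.

15.6 km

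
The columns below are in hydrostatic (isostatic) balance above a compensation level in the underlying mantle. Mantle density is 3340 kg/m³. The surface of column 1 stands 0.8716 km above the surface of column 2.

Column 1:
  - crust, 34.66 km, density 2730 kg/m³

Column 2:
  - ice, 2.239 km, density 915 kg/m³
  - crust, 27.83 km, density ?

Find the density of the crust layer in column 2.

Take the compensation level at the base of the deeper column (depth z_c below the surface of column 1) and equate Σ ρ_i t_i down to z_c; mantle fills any gap and the z_c terms cancel.
Column 1: 34.66×2730 + (z_c − 34.66)×3340
Column 2: 0.8716×0 + 2.239×915 + 27.83×ρ + (z_c − 0.8716 − 30.069)×3340
The z_c×3340 term appears on both sides and cancels. Collect the known terms of each column as K = Σ(ρt)_known − 3340 × (depth of known layers): K_1 = 94621.8 − 3340×34.66 = −21142.6; K_2 = 2048.685 − 3340×(0.8716 + 30.069) = −101292.919.
Balance: K_1 = K_2 + 27.83×ρ, so ρ = (K_1 − K_2)/27.83 = 80150.3/27.83 = 2880 kg/m³.

2880 kg/m³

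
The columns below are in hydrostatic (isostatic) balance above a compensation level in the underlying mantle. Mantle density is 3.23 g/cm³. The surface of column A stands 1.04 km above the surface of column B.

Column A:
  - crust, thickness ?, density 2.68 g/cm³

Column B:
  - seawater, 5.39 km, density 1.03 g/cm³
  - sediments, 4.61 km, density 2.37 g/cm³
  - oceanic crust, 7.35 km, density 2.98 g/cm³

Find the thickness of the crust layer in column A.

Take the compensation level at the base of the deeper column (depth z_c below the surface of column A) and equate Σ ρ_i t_i down to z_c; mantle fills any gap and the z_c terms cancel.
Column A: x×2.68 + (z_c − 0 − x)×3.23
Column B: 1.04×0 + 5.39×1.03 + 4.61×2.37 + 7.35×2.98 + (z_c − 1.04 − 17.35)×3.23
The z_c×3.23 term appears on both sides and cancels. Collect the known terms of each column as K = Σ(ρt)_known − 3.23 × (depth of known layers): K_A = 0 − 3.23×0 = 0; K_B = 38.3804 − 3.23×(1.04 + 17.35) = −21.0193.
Balance: K_A − x×(3.23 − 2.68) = K_B, so x = (K_A − K_B)/(3.23 − 2.68) = 21.0193/0.55 = 38.2 km.

38.2 km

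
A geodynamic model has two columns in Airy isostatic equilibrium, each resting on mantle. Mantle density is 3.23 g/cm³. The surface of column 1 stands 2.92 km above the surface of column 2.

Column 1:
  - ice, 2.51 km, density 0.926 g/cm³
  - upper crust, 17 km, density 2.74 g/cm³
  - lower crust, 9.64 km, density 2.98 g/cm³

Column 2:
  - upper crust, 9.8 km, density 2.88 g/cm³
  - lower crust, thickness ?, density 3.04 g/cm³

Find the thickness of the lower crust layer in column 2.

19.3 km

Take the compensation level at the base of the deeper column (depth z_c below the surface of column 1) and equate Σ ρ_i t_i down to z_c; mantle fills any gap and the z_c terms cancel.
Column 1: 2.51×0.926 + 17×2.74 + 9.64×2.98 + (z_c − 29.15)×3.23
Column 2: 2.92×0 + 9.8×2.88 + x×3.04 + (z_c − 2.92 − 9.8 − x)×3.23
The z_c×3.23 term appears on both sides and cancels. Collect the known terms of each column as K = Σ(ρt)_known − 3.23 × (depth of known layers): K_1 = 77.63146 − 3.23×29.15 = −16.52304; K_2 = 28.224 − 3.23×(2.92 + 9.8) = −12.8616.
Balance: K_1 = K_2 − x×(3.23 − 3.04), so x = (K_2 − K_1)/(3.23 − 3.04) = 3.66144/0.19 = 19.3 km.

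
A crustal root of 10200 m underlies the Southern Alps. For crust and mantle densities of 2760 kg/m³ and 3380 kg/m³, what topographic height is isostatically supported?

By Archimedes' principle applied to the lithosphere: ρ_c h = (ρ_m − ρ_c) r.
h = r (ρ_m − ρ_c) / ρ_c = 10200 m × (3380 − 2760) / 2760 = 2290 m.

2290 m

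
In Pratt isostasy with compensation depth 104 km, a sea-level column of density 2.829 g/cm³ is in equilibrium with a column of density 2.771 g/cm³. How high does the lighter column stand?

ρ_ref D = ρ (D + h) → h = D (ρ_ref − ρ)/ρ.
h = 104 km × (2.829 − 2.771)/2.771 = 2.18 km.

2.18 km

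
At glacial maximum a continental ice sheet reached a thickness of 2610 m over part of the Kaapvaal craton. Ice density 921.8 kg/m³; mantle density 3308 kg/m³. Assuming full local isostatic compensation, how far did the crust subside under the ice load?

727 m

Isostatic balance requires: the ice load ρ_ice t is balanced by mantle displaced below, ρ_m s.
s = t ρ_ice / ρ_m = 2610 m × 921.8/3308 = 727 m.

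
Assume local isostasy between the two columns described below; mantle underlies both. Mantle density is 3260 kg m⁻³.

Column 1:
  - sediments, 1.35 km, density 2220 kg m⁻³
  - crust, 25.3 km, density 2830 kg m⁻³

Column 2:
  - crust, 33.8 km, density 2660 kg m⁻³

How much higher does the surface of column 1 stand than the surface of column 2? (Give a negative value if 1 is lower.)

For any compensation level in the mantle, the mantle terms cancel and isostasy reduces to e = (Σt_1 − Σt_2) − (Σ(ρt)_1 − Σ(ρt)_2) / ρ_m.
Σt_1 = 26.65 km; Σt_2 = 33.8 km; Σ(ρt)_1 = 74596; Σ(ρt)_2 = 89908 (in km·kg m⁻³).
e = (26.65 − 33.8) − (74596 − 89908) / 3260 = −2.45 km.

−2.45 km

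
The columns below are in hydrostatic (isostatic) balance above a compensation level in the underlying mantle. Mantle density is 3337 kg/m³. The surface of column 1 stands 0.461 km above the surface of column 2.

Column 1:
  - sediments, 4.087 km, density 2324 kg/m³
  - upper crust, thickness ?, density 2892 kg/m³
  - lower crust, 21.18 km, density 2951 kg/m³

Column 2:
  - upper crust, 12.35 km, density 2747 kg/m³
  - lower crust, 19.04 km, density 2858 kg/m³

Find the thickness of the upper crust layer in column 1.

Take the compensation level at the base of the deeper column (depth z_c below the surface of column 1) and equate Σ ρ_i t_i down to z_c; mantle fills any gap and the z_c terms cancel.
Column 1: 4.087×2324 + x×2892 + 21.18×2951 + (z_c − 25.267 − x)×3337
Column 2: 0.461×0 + 12.35×2747 + 19.04×2858 + (z_c − 0.461 − 31.39)×3337
The z_c×3337 term appears on both sides and cancels. Collect the known terms of each column as K = Σ(ρt)_known − 3337 × (depth of known layers): K_1 = 72000.368 − 3337×25.267 = −12315.611; K_2 = 88341.77 − 3337×(0.461 + 31.39) = −17945.017.
Balance: K_1 − x×(3337 − 2892) = K_2, so x = (K_1 − K_2)/(3337 − 2892) = 5629.41/445 = 12.7 km.

12.7 km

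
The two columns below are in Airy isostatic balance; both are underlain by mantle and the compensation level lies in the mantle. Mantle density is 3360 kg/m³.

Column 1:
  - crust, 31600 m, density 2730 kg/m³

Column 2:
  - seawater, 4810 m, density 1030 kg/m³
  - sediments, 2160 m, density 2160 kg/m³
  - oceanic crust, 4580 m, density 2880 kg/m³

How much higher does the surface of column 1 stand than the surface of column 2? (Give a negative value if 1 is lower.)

1160 m

For any compensation level in the mantle, the mantle terms cancel and isostasy reduces to e = (Σt_1 − Σt_2) − (Σ(ρt)_1 − Σ(ρt)_2) / ρ_m.
Σt_1 = 31600 m; Σt_2 = 11550 m; Σ(ρt)_1 = 86268000; Σ(ρt)_2 = 22810300 (in m·kg/m³).
e = (31600 − 11550) − (86268000 − 22810300) / 3360 = 1160 m.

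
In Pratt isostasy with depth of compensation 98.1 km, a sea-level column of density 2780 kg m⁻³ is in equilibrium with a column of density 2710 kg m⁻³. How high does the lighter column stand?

2.53 km

ρ_ref D = ρ (D + h) → h = D (ρ_ref − ρ)/ρ.
h = 98.1 km × (2780 − 2710)/2710 = 2.53 km.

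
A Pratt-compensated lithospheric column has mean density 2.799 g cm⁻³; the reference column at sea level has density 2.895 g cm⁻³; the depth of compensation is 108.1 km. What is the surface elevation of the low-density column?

ρ_ref D = ρ (D + h) → h = D (ρ_ref − ρ)/ρ.
h = 108.1 km × (2.895 − 2.799)/2.799 = 3.71 km.

3.71 km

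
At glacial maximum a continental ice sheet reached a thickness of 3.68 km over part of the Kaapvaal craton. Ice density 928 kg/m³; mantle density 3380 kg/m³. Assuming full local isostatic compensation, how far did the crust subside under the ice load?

1.01 km

For local isostatic compensation: the ice load ρ_ice t is balanced by mantle displaced below, ρ_m s.
s = t ρ_ice / ρ_m = 3.68 km × 928/3380 = 1.01 km.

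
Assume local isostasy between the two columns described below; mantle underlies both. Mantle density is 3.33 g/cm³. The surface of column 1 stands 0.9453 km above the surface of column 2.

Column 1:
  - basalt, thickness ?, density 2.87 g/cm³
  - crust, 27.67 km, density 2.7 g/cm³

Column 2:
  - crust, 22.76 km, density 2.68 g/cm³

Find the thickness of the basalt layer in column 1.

Take the compensation level at the base of the deeper column (depth z_c below the surface of column 1) and equate Σ ρ_i t_i down to z_c; mantle fills any gap and the z_c terms cancel.
Column 1: x×2.87 + 27.67×2.7 + (z_c − 27.67 − x)×3.33
Column 2: 0.9453×0 + 22.76×2.68 + (z_c − 0.9453 − 22.76)×3.33
The z_c×3.33 term appears on both sides and cancels. Collect the known terms of each column as K = Σ(ρt)_known − 3.33 × (depth of known layers): K_1 = 74.709 − 3.33×27.67 = −17.4321; K_2 = 60.9968 − 3.33×(0.9453 + 22.76) = −17.941849.
Balance: K_1 − x×(3.33 − 2.87) = K_2, so x = (K_1 − K_2)/(3.33 − 2.87) = 0.509749/0.46 = 1.11 km.

1.11 km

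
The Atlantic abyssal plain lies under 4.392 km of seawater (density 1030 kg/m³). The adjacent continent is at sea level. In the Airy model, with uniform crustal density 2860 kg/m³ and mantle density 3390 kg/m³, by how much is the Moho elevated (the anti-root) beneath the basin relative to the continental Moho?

Balancing pressure at the compensation depth: replacing crust with seawater at the top is compensated by replacing crust with mantle at the base: d (ρ_c − ρ_w) = a (ρ_m − ρ_c).
a = d (ρ_c − ρ_w)/(ρ_m − ρ_c) = 4.392 km × 1830/530 = 15.2 km.

15.2 km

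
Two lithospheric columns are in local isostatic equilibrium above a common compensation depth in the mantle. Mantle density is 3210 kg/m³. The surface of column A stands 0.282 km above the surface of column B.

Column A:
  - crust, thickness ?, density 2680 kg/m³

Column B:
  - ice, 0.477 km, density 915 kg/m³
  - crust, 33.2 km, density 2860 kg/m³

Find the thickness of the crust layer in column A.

Take the compensation level at the base of the deeper column (depth z_c below the surface of column A) and equate Σ ρ_i t_i down to z_c; mantle fills any gap and the z_c terms cancel.
Column A: x×2680 + (z_c − 0 − x)×3210
Column B: 0.282×0 + 0.477×915 + 33.2×2860 + (z_c − 0.282 − 33.677)×3210
The z_c×3210 term appears on both sides and cancels. Collect the known terms of each column as K = Σ(ρt)_known − 3210 × (depth of known layers): K_A = 0 − 3210×0 = 0; K_B = 95388.455 − 3210×(0.282 + 33.677) = −13619.935.
Balance: K_A − x×(3210 − 2680) = K_B, so x = (K_A − K_B)/(3210 − 2680) = 13619.9/530 = 25.7 km.

25.7 km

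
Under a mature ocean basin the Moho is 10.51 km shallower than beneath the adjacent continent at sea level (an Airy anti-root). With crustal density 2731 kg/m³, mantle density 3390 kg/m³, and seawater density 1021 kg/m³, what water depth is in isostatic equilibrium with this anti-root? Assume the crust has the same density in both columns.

Replacing a thickness d of crust by seawater at the top must be balanced by replacing crust with mantle at the base: d (ρ_c − ρ_w) = a (ρ_m − ρ_c).
d = a (ρ_m − ρ_c)/(ρ_c − ρ_w) = 10.51 km × 659/1710 = 4.05 km.

4.05 km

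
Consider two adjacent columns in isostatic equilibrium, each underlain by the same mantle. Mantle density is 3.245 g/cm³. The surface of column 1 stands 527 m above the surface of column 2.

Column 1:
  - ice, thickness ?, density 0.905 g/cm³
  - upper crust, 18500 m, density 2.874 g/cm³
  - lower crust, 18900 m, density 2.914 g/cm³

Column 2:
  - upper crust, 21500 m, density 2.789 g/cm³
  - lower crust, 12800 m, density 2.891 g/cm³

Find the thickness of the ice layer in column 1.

1250 m

Take the compensation level at the base of the deeper column (depth z_c below the surface of column 1) and equate Σ ρ_i t_i down to z_c; mantle fills any gap and the z_c terms cancel.
Column 1: x×0.905 + 18500×2.874 + 18900×2.914 + (z_c − 37400 − x)×3.245
Column 2: 527×0 + 21500×2.789 + 12800×2.891 + (z_c − 527 − 34300)×3.245
The z_c×3.245 term appears on both sides and cancels. Collect the known terms of each column as K = Σ(ρt)_known − 3.245 × (depth of known layers): K_1 = 108243.6 − 3.245×37400 = −13119.4; K_2 = 96968.3 − 3.245×(527 + 34300) = −16045.315.
Balance: K_1 − x×(3.245 − 0.905) = K_2, so x = (K_1 − K_2)/(3.245 − 0.905) = 2925.91/2.34 = 1250 m.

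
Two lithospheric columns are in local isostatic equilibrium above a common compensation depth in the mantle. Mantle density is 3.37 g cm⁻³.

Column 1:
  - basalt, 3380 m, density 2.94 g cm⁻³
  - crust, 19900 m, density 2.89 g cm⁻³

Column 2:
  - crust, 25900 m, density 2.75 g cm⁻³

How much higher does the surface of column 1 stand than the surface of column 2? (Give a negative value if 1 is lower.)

−1500 m

For any compensation level in the mantle, the mantle terms cancel and isostasy reduces to e = (Σt_1 − Σt_2) − (Σ(ρt)_1 − Σ(ρt)_2) / ρ_m.
Σt_1 = 23280 m; Σt_2 = 25900 m; Σ(ρt)_1 = 67448.2; Σ(ρt)_2 = 71225 (in m·g cm⁻³).
e = (23280 − 25900) − (67448.2 − 71225) / 3.37 = −1500 m.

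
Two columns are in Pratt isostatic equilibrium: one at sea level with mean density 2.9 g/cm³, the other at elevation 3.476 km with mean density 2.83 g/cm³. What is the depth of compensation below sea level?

141 km

ρ_ref D = ρ (D + h) → D (ρ_ref − ρ) = ρ h.
D = ρ h/(ρ_ref − ρ) = 2.83 × 3.476 km/(2.9 − 2.83) = 141 km.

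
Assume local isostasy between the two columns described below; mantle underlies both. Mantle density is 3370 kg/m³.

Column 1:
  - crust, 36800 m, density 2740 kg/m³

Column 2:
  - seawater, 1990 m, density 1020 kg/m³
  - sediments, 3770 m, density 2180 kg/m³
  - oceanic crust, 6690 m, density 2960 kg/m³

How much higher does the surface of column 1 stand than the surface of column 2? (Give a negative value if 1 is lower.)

For any compensation level in the mantle, the mantle terms cancel and isostasy reduces to e = (Σt_1 − Σt_2) − (Σ(ρt)_1 − Σ(ρt)_2) / ρ_m.
Σt_1 = 36800 m; Σt_2 = 12450 m; Σ(ρt)_1 = 100832000; Σ(ρt)_2 = 30050800 (in m·kg/m³).
e = (36800 − 12450) − (100832000 − 30050800) / 3370 = 3350 m.

3350 m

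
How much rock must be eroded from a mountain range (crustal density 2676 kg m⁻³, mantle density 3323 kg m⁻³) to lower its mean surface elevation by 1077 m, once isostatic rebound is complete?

Net drop Δ = e − u = e − e ρ_c/ρ_m = e (ρ_m − ρ_c)/ρ_m.
e = Δ ρ_m/(ρ_m − ρ_c) = 1077 m × 3323/647 = 5530 m.

5530 m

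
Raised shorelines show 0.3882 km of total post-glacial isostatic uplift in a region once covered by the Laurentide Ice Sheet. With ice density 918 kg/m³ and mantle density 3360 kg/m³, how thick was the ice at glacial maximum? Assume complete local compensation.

u = t ρ_ice/ρ_m → t = u ρ_m/ρ_ice = 0.3882 km × 3360/918 = 1.42 km.

1.42 km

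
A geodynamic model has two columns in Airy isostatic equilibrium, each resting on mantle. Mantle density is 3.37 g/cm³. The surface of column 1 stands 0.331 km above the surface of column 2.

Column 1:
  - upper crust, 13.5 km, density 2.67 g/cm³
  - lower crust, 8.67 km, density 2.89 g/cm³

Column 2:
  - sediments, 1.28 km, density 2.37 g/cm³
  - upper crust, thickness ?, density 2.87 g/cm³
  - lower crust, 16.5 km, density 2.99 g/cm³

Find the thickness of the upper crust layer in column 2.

Take the compensation level at the base of the deeper column (depth z_c below the surface of column 1) and equate Σ ρ_i t_i down to z_c; mantle fills any gap and the z_c terms cancel.
Column 1: 13.5×2.67 + 8.67×2.89 + (z_c − 22.17)×3.37
Column 2: 0.331×0 + 1.28×2.37 + x×2.87 + 16.5×2.99 + (z_c − 0.331 − 17.78 − x)×3.37
The z_c×3.37 term appears on both sides and cancels. Collect the known terms of each column as K = Σ(ρt)_known − 3.37 × (depth of known layers): K_1 = 61.1013 − 3.37×22.17 = −13.6116; K_2 = 52.3686 − 3.37×(0.331 + 17.78) = −8.66547.
Balance: K_1 = K_2 − x×(3.37 − 2.87), so x = (K_2 − K_1)/(3.37 − 2.87) = 4.94613/0.5 = 9.89 km.

9.89 km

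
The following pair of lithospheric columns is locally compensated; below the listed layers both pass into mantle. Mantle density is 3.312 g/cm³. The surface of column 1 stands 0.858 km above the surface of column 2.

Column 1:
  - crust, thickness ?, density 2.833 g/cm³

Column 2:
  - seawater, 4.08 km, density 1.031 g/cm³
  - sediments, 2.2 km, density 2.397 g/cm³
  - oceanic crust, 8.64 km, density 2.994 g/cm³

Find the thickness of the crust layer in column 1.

Take the compensation level at the base of the deeper column (depth z_c below the surface of column 1) and equate Σ ρ_i t_i down to z_c; mantle fills any gap and the z_c terms cancel.
Column 1: x×2.833 + (z_c − 0 − x)×3.312
Column 2: 0.858×0 + 4.08×1.031 + 2.2×2.397 + 8.64×2.994 + (z_c − 0.858 − 14.92)×3.312
The z_c×3.312 term appears on both sides and cancels. Collect the known terms of each column as K = Σ(ρt)_known − 3.312 × (depth of known layers): K_1 = 0 − 3.312×0 = 0; K_2 = 35.34804 − 3.312×(0.858 + 14.92) = −16.908696.
Balance: K_1 − x×(3.312 − 2.833) = K_2, so x = (K_1 − K_2)/(3.312 − 2.833) = 16.9087/0.479 = 35.3 km.

35.3 km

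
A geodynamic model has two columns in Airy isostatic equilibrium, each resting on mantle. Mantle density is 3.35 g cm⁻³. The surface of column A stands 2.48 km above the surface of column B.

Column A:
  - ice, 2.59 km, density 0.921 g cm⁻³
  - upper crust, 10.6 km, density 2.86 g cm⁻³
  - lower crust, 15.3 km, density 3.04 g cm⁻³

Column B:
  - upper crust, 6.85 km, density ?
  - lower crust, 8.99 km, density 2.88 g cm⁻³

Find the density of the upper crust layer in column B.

Take the compensation level at the base of the deeper column (depth z_c below the surface of column A) and equate Σ ρ_i t_i down to z_c; mantle fills any gap and the z_c terms cancel.
Column A: 2.59×0.921 + 10.6×2.86 + 15.3×3.04 + (z_c − 28.49)×3.35
Column B: 2.48×0 + 6.85×ρ + 8.99×2.88 + (z_c − 2.48 − 15.84)×3.35
The z_c×3.35 term appears on both sides and cancels. Collect the known terms of each column as K = Σ(ρt)_known − 3.35 × (depth of known layers): K_A = 79.21339 − 3.35×28.49 = −16.22811; K_B = 25.8912 − 3.35×(2.48 + 15.84) = −35.4808.
Balance: K_A = K_B + 6.85×ρ, so ρ = (K_A − K_B)/6.85 = 19.2527/6.85 = 2.81 g cm⁻³.

2.81 g cm⁻³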